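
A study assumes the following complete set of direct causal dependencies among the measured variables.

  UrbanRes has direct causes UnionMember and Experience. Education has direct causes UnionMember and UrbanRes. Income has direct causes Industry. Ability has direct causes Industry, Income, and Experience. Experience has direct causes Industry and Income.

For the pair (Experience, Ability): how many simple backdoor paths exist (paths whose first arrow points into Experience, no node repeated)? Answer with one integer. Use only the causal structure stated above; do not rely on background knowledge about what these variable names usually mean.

A backdoor path from Experience to Ability is any simple undirected path whose first edge points into Experience (i.e. leaves Experience via a parent).
Parents of Experience: {Income, Industry}.
Enumerating:
  P1: Experience <- Industry -> Income -> Ability
  P2: Experience <- Industry -> Ability
  P3: Experience <- Income <- Industry -> Ability
  P4: Experience <- Income -> Ability
That exhausts the simple backdoor paths. Count: 4.

4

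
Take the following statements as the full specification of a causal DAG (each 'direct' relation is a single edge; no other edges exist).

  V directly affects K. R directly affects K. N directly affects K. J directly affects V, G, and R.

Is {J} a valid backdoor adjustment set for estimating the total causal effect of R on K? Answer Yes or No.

Backdoor paths from R to K (paths whose first edge points into R):
  P1: R <- J -> V -> K
Condition 1 (no descendant of R in the set): holds — descendants of R are {K}; none are in {J}.
Condition 2 (every backdoor path blocked by {J}):
  P1: blocked at fork node J ∈ conditioning set.
{J} satisfies the backdoor criterion.

Yes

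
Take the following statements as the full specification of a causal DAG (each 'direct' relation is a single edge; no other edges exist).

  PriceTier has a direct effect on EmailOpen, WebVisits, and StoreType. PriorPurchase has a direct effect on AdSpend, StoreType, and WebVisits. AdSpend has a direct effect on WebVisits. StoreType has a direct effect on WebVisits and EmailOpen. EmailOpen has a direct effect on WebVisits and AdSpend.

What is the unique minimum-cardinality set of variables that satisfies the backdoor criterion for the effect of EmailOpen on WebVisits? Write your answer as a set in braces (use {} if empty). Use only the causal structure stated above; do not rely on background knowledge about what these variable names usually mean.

{PriceTier, StoreType}

Variables eligible for adjustment (non-descendants of EmailOpen, excluding EmailOpen and WebVisits): {PriceTier, PriorPurchase, StoreType}.
Backdoor paths from EmailOpen to WebVisits:
  P1: EmailOpen <- PriceTier -> StoreType <- PriorPurchase -> AdSpend -> WebVisits
  P2: EmailOpen <- PriceTier -> StoreType <- PriorPurchase -> WebVisits
  P3: EmailOpen <- PriceTier -> StoreType -> WebVisits
  P4: EmailOpen <- PriceTier -> WebVisits
  P5: EmailOpen <- StoreType <- PriceTier -> WebVisits
  P6: EmailOpen <- StoreType <- PriorPurchase -> AdSpend -> WebVisits
  P7: EmailOpen <- StoreType <- PriorPurchase -> WebVisits
  P8: EmailOpen <- StoreType -> WebVisits
The empty set is not sufficient: P3 (EmailOpen <- PriceTier -> StoreType -> WebVisits) has no collider blocking it and no conditioned non-collider, so it is open.
Try {PriceTier, StoreType}:
  P1: blocked at fork node PriceTier ∈ conditioning set.
  P2: blocked at fork node PriceTier ∈ conditioning set.
  P3: blocked at fork node PriceTier ∈ conditioning set.
  P4: blocked at fork node PriceTier ∈ conditioning set.
  P5: blocked at chain node StoreType ∈ conditioning set.
  P6: blocked at chain node StoreType ∈ conditioning set.
  P7: blocked at chain node StoreType ∈ conditioning set.
  P8: blocked at fork node StoreType ∈ conditioning set.
{PriceTier, StoreType} contains no descendant of EmailOpen and blocks every backdoor path.
Every element of {PriceTier, StoreType} is needed (dropping PriceTier leaves P1 open; dropping StoreType leaves P6 open), so no proper subset is valid.
Among all size-2 subsets of the eligible variables, only {PriceTier, StoreType} blocks every backdoor path, so it is the unique smallest valid adjustment set.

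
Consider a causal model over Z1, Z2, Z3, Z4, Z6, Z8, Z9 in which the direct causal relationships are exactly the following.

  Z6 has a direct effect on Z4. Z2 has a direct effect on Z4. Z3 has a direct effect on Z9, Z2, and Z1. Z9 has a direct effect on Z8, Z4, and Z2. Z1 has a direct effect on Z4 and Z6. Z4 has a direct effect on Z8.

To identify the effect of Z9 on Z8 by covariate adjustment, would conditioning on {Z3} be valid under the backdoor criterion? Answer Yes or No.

Backdoor paths from Z9 to Z8 (paths whose first edge points into Z9):
  P1: Z9 <- Z3 -> Z2 -> Z4 -> Z8
  P2: Z9 <- Z3 -> Z1 -> Z6 -> Z4 -> Z8
  P3: Z9 <- Z3 -> Z1 -> Z4 -> Z8
Condition 1 (no descendant of Z9 in the set): holds — descendants of Z9 are {Z2, Z4, Z8}; none are in {Z3}.
Condition 2 (every backdoor path blocked by {Z3}):
  P1: blocked at fork node Z3 ∈ conditioning set.
  P2: blocked at fork node Z3 ∈ conditioning set.
  P3: blocked at fork node Z3 ∈ conditioning set.
{Z3} satisfies the backdoor criterion.

Yes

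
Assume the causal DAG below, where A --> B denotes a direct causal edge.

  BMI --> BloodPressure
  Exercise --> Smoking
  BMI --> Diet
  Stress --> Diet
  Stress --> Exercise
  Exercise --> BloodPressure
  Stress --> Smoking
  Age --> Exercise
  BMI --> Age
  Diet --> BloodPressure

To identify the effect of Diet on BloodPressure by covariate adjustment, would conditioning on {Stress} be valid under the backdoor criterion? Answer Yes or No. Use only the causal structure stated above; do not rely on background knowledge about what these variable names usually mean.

No

Backdoor paths from Diet to BloodPressure (paths whose first edge points into Diet):
  P1: Diet <- BMI -> Age -> Exercise -> BloodPressure
  P2: Diet <- BMI -> BloodPressure
  P3: Diet <- Stress -> Exercise <- Age <- BMI -> BloodPressure
  P4: Diet <- Stress -> Exercise -> BloodPressure
  P5: Diet <- Stress -> Smoking <- Exercise <- Age <- BMI -> BloodPressure
  P6: Diet <- Stress -> Smoking <- Exercise -> BloodPressure
Condition 1 (no descendant of Diet in the set): holds — descendants of Diet are {BloodPressure}; none are in {Stress}.
Condition 2 (every backdoor path blocked by {Stress}):
  P1: open — no interior node is in the conditioning set.
  P2: open — no interior node is in the conditioning set.
  P3: blocked at fork node Stress ∈ conditioning set.
  P4: blocked at fork node Stress ∈ conditioning set.
  P5: blocked at fork node Stress ∈ conditioning set.
  P6: blocked at fork node Stress ∈ conditioning set.
{Stress} does not satisfy the backdoor criterion.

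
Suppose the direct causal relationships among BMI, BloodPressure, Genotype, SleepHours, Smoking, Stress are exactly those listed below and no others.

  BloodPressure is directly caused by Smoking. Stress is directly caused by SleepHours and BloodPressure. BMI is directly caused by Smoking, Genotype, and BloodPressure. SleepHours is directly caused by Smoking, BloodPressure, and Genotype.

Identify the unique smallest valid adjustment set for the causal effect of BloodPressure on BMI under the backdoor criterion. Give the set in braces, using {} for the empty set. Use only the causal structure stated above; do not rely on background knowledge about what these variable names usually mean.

Variables eligible for adjustment (non-descendants of BloodPressure, excluding BloodPressure and BMI): {Genotype, Smoking}.
Backdoor paths from BloodPressure to BMI:
  P1: BloodPressure <- Smoking -> BMI
  P2: BloodPressure <- Smoking -> SleepHours <- Genotype -> BMI
The empty set is not sufficient: P1 (BloodPressure <- Smoking -> BMI) has no collider blocking it and no conditioned non-collider, so it is open.
Try {Smoking}:
  P1: blocked at fork node Smoking ∈ conditioning set.
  P2: blocked at fork node Smoking ∈ conditioning set.
{Smoking} contains no descendant of BloodPressure and blocks every backdoor path.
No other singleton works — e.g. {Genotype} leaves P1 open — so {Smoking} is the unique smallest valid adjustment set.

{Smoking}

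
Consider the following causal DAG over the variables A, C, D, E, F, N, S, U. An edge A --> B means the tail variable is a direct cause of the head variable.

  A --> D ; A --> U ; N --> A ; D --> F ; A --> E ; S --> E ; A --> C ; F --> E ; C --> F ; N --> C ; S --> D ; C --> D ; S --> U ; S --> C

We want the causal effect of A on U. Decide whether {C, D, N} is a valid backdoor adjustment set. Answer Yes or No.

Backdoor paths from A to U (paths whose first edge points into A):
  P1: A <- N -> C <- S -> U
  P2: A <- N -> C -> D <- S -> U
  P3: A <- N -> C -> D -> F -> E <- S -> U
  P4: A <- N -> C -> F <- D <- S -> U
  P5: A <- N -> C -> F -> E <- S -> U
Condition 1 (no descendant of A in the set): FAILS — C and D are descendants of A.
Condition 2 (every backdoor path blocked by {C, D, N}):
  P1: blocked at fork node N ∈ conditioning set.
  P2: blocked at fork node N ∈ conditioning set.
  P3: blocked at fork node N ∈ conditioning set.
  P4: blocked at fork node N ∈ conditioning set.
  P5: blocked at fork node N ∈ conditioning set.
{C, D, N} does not satisfy the backdoor criterion.

No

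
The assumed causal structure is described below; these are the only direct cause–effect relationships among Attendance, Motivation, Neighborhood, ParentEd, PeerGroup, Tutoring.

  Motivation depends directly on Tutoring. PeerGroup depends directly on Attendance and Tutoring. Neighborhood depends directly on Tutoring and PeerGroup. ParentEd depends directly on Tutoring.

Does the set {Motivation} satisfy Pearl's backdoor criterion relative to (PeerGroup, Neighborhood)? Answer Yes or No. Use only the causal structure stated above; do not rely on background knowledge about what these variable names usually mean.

Backdoor paths from PeerGroup to Neighborhood (paths whose first edge points into PeerGroup):
  P1: PeerGroup <- Tutoring -> Neighborhood
Condition 1 (no descendant of PeerGroup in the set): holds — descendants of PeerGroup are {Neighborhood}; none are in {Motivation}.
Condition 2 (every backdoor path blocked by {Motivation}):
  P1: open — no interior node is in the conditioning set.
{Motivation} does not satisfy the backdoor criterion.

No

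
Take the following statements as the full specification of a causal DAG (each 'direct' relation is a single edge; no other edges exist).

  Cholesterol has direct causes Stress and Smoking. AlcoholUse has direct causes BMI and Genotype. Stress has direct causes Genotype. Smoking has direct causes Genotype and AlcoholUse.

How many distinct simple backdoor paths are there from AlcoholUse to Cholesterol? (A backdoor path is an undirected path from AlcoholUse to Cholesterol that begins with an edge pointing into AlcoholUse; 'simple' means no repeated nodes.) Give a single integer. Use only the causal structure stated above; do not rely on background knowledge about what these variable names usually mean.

2

A backdoor path from AlcoholUse to Cholesterol is any simple undirected path whose first edge points into AlcoholUse (i.e. leaves AlcoholUse via a parent).
Parents of AlcoholUse: {BMI, Genotype}.
Enumerating:
  P1: AlcoholUse <- Genotype -> Stress -> Cholesterol
  P2: AlcoholUse <- Genotype -> Smoking -> Cholesterol
That exhausts the simple backdoor paths. Count: 2.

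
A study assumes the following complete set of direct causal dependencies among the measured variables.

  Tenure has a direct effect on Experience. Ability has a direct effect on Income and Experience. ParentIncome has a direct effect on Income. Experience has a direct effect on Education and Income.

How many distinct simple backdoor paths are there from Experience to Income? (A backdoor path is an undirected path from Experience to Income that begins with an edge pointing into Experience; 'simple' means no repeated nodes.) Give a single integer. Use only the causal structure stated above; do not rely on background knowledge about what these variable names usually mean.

A backdoor path from Experience to Income is any simple undirected path whose first edge points into Experience (i.e. leaves Experience via a parent).
Parents of Experience: {Ability, Tenure}.
Enumerating:
  P1: Experience <- Ability -> Income
That exhausts the simple backdoor paths. Count: 1.

1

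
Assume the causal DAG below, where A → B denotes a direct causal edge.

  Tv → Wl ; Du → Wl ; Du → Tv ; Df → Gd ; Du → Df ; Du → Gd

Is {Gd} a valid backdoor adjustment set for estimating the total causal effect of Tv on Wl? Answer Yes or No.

Backdoor paths from Tv to Wl (paths whose first edge points into Tv):
  P1: Tv <- Du -> Wl
Condition 1 (no descendant of Tv in the set): holds — descendants of Tv are {Wl}; none are in {Gd}.
Condition 2 (every backdoor path blocked by {Gd}):
  P1: open — no interior node is in the conditioning set.
{Gd} does not satisfy the backdoor criterion.

No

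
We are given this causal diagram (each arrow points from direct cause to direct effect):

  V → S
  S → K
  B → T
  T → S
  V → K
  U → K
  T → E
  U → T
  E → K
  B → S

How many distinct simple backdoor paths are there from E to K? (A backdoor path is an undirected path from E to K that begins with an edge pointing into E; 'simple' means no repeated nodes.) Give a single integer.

A backdoor path from E to K is any simple undirected path whose first edge points into E (i.e. leaves E via a parent).
Parents of E: {T}.
Enumerating:
  P1: E <- T <- U -> K
  P2: E <- T <- B -> S <- V -> K
  P3: E <- T <- B -> S -> K
  P4: E <- T -> S <- V -> K
  P5: E <- T -> S -> K
That exhausts the simple backdoor paths. Count: 5.

5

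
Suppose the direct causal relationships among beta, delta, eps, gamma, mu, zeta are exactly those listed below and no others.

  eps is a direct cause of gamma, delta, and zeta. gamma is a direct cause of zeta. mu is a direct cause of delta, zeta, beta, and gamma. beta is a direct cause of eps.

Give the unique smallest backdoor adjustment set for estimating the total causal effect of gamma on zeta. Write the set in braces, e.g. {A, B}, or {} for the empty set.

Variables eligible for adjustment (non-descendants of gamma, excluding gamma and zeta): {beta, delta, eps, mu}.
Backdoor paths from gamma to zeta:
  P1: gamma <- mu -> beta -> eps -> zeta
  P2: gamma <- mu -> delta <- eps -> zeta
  P3: gamma <- mu -> zeta
  P4: gamma <- eps <- beta <- mu -> zeta
  P5: gamma <- eps -> delta <- mu -> zeta
  P6: gamma <- eps -> zeta
The empty set is not sufficient: P1 (gamma <- mu -> beta -> eps -> zeta) has no collider blocking it and no conditioned non-collider, so it is open.
Try {eps, mu}:
  P1: blocked at fork node mu ∈ conditioning set.
  P2: blocked at fork node mu ∈ conditioning set.
  P3: blocked at fork node mu ∈ conditioning set.
  P4: blocked at chain node eps ∈ conditioning set.
  P5: blocked at fork node eps ∈ conditioning set.
  P6: blocked at fork node eps ∈ conditioning set.
{eps, mu} contains no descendant of gamma and blocks every backdoor path.
Every element of {eps, mu} is needed (dropping eps leaves P6 open; dropping mu leaves P3 open), so no proper subset is valid.
Among all size-2 subsets of the eligible variables, only {eps, mu} blocks every backdoor path, so it is the unique smallest valid adjustment set.

{eps, mu}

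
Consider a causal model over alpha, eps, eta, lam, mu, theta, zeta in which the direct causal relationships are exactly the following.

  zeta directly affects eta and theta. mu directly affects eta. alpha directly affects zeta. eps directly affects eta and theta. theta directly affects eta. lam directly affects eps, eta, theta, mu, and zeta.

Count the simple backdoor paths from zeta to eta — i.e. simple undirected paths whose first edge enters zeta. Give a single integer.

A backdoor path from zeta to eta is any simple undirected path whose first edge points into zeta (i.e. leaves zeta via a parent).
Parents of zeta: {alpha, lam}.
Enumerating:
  P1: zeta <- lam -> eps -> theta -> eta
  P2: zeta <- lam -> eps -> eta
  P3: zeta <- lam -> mu -> eta
  P4: zeta <- lam -> theta <- eps -> eta
  P5: zeta <- lam -> theta -> eta
  P6: zeta <- lam -> eta
That exhausts the simple backdoor paths. Count: 6.

6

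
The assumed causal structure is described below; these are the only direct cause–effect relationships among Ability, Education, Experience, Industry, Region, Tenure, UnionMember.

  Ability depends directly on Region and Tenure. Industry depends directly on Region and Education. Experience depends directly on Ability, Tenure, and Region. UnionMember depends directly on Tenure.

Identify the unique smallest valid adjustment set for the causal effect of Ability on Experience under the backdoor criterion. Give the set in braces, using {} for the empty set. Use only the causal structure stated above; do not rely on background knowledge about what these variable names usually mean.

Variables eligible for adjustment (non-descendants of Ability, excluding Ability and Experience): {Education, Industry, Region, Tenure, UnionMember}.
Backdoor paths from Ability to Experience:
  P1: Ability <- Region -> Experience
  P2: Ability <- Tenure -> Experience
The empty set is not sufficient: P1 (Ability <- Region -> Experience) has no collider blocking it and no conditioned non-collider, so it is open.
Try {Region, Tenure}:
  P1: blocked at fork node Region ∈ conditioning set.
  P2: blocked at fork node Tenure ∈ conditioning set.
{Region, Tenure} contains no descendant of Ability and blocks every backdoor path.
Every element of {Region, Tenure} is needed (dropping Region leaves P1 open; dropping Tenure leaves P2 open), so no proper subset is valid.
Among all size-2 subsets of the eligible variables, only {Region, Tenure} blocks every backdoor path, so it is the unique smallest valid adjustment set.

{Region, Tenure}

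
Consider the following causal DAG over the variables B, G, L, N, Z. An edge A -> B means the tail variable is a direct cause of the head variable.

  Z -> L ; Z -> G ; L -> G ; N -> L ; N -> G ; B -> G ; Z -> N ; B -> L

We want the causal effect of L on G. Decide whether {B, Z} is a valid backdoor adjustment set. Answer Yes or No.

No

Backdoor paths from L to G (paths whose first edge points into L):
  P1: L <- B -> G
  P2: L <- Z -> N -> G
  P3: L <- Z -> G
  P4: L <- N <- Z -> G
  P5: L <- N -> G
Condition 1 (no descendant of L in the set): holds — descendants of L are {G}; none are in {B, Z}.
Condition 2 (every backdoor path blocked by {B, Z}):
  P1: blocked at fork node B ∈ conditioning set.
  P2: blocked at fork node Z ∈ conditioning set.
  P3: blocked at fork node Z ∈ conditioning set.
  P4: blocked at fork node Z ∈ conditioning set.
  P5: open — no interior node is in the conditioning set.
{B, Z} does not satisfy the backdoor criterion.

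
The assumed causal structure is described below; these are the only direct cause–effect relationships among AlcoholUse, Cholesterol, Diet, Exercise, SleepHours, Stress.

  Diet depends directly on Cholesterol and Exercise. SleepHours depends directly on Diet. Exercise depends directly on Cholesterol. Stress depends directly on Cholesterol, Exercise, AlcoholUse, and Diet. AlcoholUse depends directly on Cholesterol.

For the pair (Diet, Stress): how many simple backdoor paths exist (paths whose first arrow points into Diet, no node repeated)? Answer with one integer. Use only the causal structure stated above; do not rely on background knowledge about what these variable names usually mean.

6

A backdoor path from Diet to Stress is any simple undirected path whose first edge points into Diet (i.e. leaves Diet via a parent).
Parents of Diet: {Cholesterol, Exercise}.
Enumerating:
  P1: Diet <- Cholesterol -> Exercise -> Stress
  P2: Diet <- Cholesterol -> AlcoholUse -> Stress
  P3: Diet <- Cholesterol -> Stress
  P4: Diet <- Exercise <- Cholesterol -> AlcoholUse -> Stress
  P5: Diet <- Exercise <- Cholesterol -> Stress
  P6: Diet <- Exercise -> Stress
That exhausts the simple backdoor paths. Count: 6.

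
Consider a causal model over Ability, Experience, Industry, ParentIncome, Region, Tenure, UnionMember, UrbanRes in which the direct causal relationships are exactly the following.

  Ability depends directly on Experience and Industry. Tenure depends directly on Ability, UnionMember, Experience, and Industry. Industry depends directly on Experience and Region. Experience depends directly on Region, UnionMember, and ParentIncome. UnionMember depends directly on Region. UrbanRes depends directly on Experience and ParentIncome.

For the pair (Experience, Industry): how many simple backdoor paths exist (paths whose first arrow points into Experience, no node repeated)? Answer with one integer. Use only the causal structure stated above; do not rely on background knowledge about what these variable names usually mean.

A backdoor path from Experience to Industry is any simple undirected path whose first edge points into Experience (i.e. leaves Experience via a parent).
Parents of Experience: {ParentIncome, Region, UnionMember}.
Enumerating:
  P1: Experience <- Region -> UnionMember -> Tenure <- Industry
  P2: Experience <- Region -> UnionMember -> Tenure <- Ability <- Industry
  P3: Experience <- Region -> Industry
  P4: Experience <- UnionMember <- Region -> Industry
  P5: Experience <- UnionMember -> Tenure <- Industry
  P6: Experience <- UnionMember -> Tenure <- Ability <- Industry
That exhausts the simple backdoor paths. Count: 6.

6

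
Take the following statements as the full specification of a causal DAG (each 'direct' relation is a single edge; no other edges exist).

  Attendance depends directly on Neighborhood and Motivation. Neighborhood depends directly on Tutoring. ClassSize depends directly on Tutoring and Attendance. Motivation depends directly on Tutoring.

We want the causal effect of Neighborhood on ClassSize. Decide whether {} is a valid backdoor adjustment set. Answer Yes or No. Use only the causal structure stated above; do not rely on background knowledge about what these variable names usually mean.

Backdoor paths from Neighborhood to ClassSize (paths whose first edge points into Neighborhood):
  P1: Neighborhood <- Tutoring -> Motivation -> Attendance -> ClassSize
  P2: Neighborhood <- Tutoring -> ClassSize
Condition 1 (no descendant of Neighborhood in the set): holds — descendants of Neighborhood are {Attendance, ClassSize}; none are in {}.
Condition 2 (every backdoor path blocked by {}):
  P1: open — no interior node is in the conditioning set.
  P2: open — no interior node is in the conditioning set.
{} does not satisfy the backdoor criterion.

No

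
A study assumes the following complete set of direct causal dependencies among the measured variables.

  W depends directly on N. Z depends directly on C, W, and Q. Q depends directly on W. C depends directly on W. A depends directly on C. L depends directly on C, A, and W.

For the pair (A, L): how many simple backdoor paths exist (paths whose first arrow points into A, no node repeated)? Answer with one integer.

A backdoor path from A to L is any simple undirected path whose first edge points into A (i.e. leaves A via a parent).
Parents of A: {C}.
Enumerating:
  P1: A <- C <- W -> L
  P2: A <- C -> L
  P3: A <- C -> Z <- W -> L
  P4: A <- C -> Z <- Q <- W -> L
That exhausts the simple backdoor paths. Count: 4.

4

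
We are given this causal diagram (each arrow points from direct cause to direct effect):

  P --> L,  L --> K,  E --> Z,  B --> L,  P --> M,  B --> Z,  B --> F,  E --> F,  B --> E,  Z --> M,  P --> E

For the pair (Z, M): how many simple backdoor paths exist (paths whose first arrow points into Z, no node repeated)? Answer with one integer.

6

A backdoor path from Z to M is any simple undirected path whose first edge points into Z (i.e. leaves Z via a parent).
Parents of Z: {B, E}.
Enumerating:
  P1: Z <- B -> E <- P -> M
  P2: Z <- B -> L <- P -> M
  P3: Z <- B -> F <- E <- P -> M
  P4: Z <- E <- P -> M
  P5: Z <- E <- B -> L <- P -> M
  P6: Z <- E -> F <- B -> L <- P -> M
That exhausts the simple backdoor paths. Count: 6.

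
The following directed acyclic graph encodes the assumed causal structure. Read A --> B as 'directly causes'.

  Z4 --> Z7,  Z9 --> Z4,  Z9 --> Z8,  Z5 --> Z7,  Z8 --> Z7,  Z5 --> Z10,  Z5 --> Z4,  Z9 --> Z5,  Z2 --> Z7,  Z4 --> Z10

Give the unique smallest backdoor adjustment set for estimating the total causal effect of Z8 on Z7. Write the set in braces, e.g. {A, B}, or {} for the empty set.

{Z9}

Variables eligible for adjustment (non-descendants of Z8, excluding Z8 and Z7): {Z10, Z2, Z4, Z5, Z9}.
Backdoor paths from Z8 to Z7:
  P1: Z8 <- Z9 -> Z5 -> Z4 -> Z7
  P2: Z8 <- Z9 -> Z5 -> Z10 <- Z4 -> Z7
  P3: Z8 <- Z9 -> Z5 -> Z7
  P4: Z8 <- Z9 -> Z4 <- Z5 -> Z7
  P5: Z8 <- Z9 -> Z4 -> Z10 <- Z5 -> Z7
  P6: Z8 <- Z9 -> Z4 -> Z7
The empty set is not sufficient: P1 (Z8 <- Z9 -> Z5 -> Z4 -> Z7) has no collider blocking it and no conditioned non-collider, so it is open.
Try {Z9}:
  P1: blocked at fork node Z9 ∈ conditioning set.
  P2: blocked at fork node Z9 ∈ conditioning set.
  P3: blocked at fork node Z9 ∈ conditioning set.
  P4: blocked at fork node Z9 ∈ conditioning set.
  P5: blocked at fork node Z9 ∈ conditioning set.
  P6: blocked at fork node Z9 ∈ conditioning set.
{Z9} contains no descendant of Z8 and blocks every backdoor path.
No other singleton works — e.g. {Z5} leaves P6 open — so {Z9} is the unique smallest valid adjustment set.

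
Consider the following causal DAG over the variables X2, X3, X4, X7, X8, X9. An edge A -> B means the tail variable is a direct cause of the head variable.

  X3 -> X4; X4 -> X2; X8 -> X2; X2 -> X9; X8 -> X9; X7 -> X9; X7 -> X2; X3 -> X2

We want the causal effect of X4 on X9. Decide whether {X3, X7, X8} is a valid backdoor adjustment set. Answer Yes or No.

Yes

Backdoor paths from X4 to X9 (paths whose first edge points into X4):
  P1: X4 <- X3 -> X2 <- X8 -> X9
  P2: X4 <- X3 -> X2 <- X7 -> X9
  P3: X4 <- X3 -> X2 -> X9
Condition 1 (no descendant of X4 in the set): holds — descendants of X4 are {X2, X9}; none are in {X3, X7, X8}.
Condition 2 (every backdoor path blocked by {X3, X7, X8}):
  P1: blocked at fork node X3 ∈ conditioning set.
  P2: blocked at fork node X3 ∈ conditioning set.
  P3: blocked at fork node X3 ∈ conditioning set.
{X3, X7, X8} satisfies the backdoor criterion.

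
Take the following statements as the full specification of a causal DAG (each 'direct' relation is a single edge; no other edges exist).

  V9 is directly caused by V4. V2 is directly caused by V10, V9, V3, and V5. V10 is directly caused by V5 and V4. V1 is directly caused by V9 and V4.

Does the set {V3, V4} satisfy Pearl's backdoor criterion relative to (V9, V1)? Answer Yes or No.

Backdoor paths from V9 to V1 (paths whose first edge points into V9):
  P1: V9 <- V4 -> V1
Condition 1 (no descendant of V9 in the set): holds — descendants of V9 are {V1, V2}; none are in {V3, V4}.
Condition 2 (every backdoor path blocked by {V3, V4}):
  P1: blocked at fork node V4 ∈ conditioning set.
{V3, V4} satisfies the backdoor criterion.

Yes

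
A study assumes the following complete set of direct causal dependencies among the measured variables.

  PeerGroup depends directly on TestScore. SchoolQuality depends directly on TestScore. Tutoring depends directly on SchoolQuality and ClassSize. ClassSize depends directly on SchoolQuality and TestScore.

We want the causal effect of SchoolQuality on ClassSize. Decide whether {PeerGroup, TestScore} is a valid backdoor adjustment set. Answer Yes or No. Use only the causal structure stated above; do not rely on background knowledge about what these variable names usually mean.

Backdoor paths from SchoolQuality to ClassSize (paths whose first edge points into SchoolQuality):
  P1: SchoolQuality <- TestScore -> ClassSize
Condition 1 (no descendant of SchoolQuality in the set): holds — descendants of SchoolQuality are {ClassSize, Tutoring}; none are in {PeerGroup, TestScore}.
Condition 2 (every backdoor path blocked by {PeerGroup, TestScore}):
  P1: blocked at fork node TestScore ∈ conditioning set.
{PeerGroup, TestScore} satisfies the backdoor criterion.

Yes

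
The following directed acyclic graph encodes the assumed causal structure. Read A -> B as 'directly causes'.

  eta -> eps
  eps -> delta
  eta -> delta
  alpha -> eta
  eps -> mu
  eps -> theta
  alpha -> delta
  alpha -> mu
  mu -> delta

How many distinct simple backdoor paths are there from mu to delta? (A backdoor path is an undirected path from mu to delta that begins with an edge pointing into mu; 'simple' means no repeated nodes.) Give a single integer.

6

A backdoor path from mu to delta is any simple undirected path whose first edge points into mu (i.e. leaves mu via a parent).
Parents of mu: {alpha, eps}.
Enumerating:
  P1: mu <- alpha -> eta -> eps -> delta
  P2: mu <- alpha -> eta -> delta
  P3: mu <- alpha -> delta
  P4: mu <- eps <- eta <- alpha -> delta
  P5: mu <- eps <- eta -> delta
  P6: mu <- eps -> delta
That exhausts the simple backdoor paths. Count: 6.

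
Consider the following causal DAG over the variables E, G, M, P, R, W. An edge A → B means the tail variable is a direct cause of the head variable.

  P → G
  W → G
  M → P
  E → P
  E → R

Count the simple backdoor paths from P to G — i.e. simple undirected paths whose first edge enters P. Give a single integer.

A backdoor path from P to G is any simple undirected path whose first edge points into P (i.e. leaves P via a parent).
Parents of P: {E, M}.
No simple path from any parent of P reaches G without revisiting P, so there are no backdoor paths.

0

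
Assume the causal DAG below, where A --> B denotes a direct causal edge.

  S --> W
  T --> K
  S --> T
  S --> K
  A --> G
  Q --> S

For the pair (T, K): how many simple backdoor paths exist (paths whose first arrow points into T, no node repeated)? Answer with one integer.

A backdoor path from T to K is any simple undirected path whose first edge points into T (i.e. leaves T via a parent).
Parents of T: {S}.
Enumerating:
  P1: T <- S -> K
That exhausts the simple backdoor paths. Count: 1.

1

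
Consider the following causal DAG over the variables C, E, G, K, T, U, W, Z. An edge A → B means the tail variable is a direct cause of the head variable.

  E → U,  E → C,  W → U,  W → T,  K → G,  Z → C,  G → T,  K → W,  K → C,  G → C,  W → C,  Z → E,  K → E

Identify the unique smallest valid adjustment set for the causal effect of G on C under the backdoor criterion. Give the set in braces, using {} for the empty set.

{K}

Variables eligible for adjustment (non-descendants of G, excluding G and C): {E, K, U, W, Z}.
Backdoor paths from G to C:
  P1: G <- K -> W -> U <- E <- Z -> C
  P2: G <- K -> W -> U <- E -> C
  P3: G <- K -> W -> C
  P4: G <- K -> E <- Z -> C
  P5: G <- K -> E -> U <- W -> C
  P6: G <- K -> E -> C
  P7: G <- K -> C
The empty set is not sufficient: P3 (G <- K -> W -> C) has no collider blocking it and no conditioned non-collider, so it is open.
Try {K}:
  P1: blocked at fork node K ∈ conditioning set.
  P2: blocked at fork node K ∈ conditioning set.
  P3: blocked at fork node K ∈ conditioning set.
  P4: blocked at fork node K ∈ conditioning set.
  P5: blocked at fork node K ∈ conditioning set.
  P6: blocked at fork node K ∈ conditioning set.
  P7: blocked at fork node K ∈ conditioning set.
{K} contains no descendant of G and blocks every backdoor path.
No other singleton works — e.g. {Z} leaves P3 open — so {K} is the unique smallest valid adjustment set.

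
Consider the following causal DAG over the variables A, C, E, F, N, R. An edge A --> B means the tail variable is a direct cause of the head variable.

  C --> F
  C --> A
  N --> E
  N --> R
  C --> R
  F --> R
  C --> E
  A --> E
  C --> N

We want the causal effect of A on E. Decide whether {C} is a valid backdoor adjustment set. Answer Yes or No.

Yes

Backdoor paths from A to E (paths whose first edge points into A):
  P1: A <- C -> F -> R <- N -> E
  P2: A <- C -> N -> E
  P3: A <- C -> E
  P4: A <- C -> R <- N -> E
Condition 1 (no descendant of A in the set): holds — descendants of A are {E}; none are in {C}.
Condition 2 (every backdoor path blocked by {C}):
  P1: blocked at fork node C ∈ conditioning set.
  P2: blocked at fork node C ∈ conditioning set.
  P3: blocked at fork node C ∈ conditioning set.
  P4: blocked at fork node C ∈ conditioning set.
{C} satisfies the backdoor criterion.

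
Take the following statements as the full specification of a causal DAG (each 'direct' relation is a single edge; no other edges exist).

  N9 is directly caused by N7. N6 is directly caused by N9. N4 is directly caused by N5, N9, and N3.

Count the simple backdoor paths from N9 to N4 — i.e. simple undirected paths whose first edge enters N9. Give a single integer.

A backdoor path from N9 to N4 is any simple undirected path whose first edge points into N9 (i.e. leaves N9 via a parent).
Parents of N9: {N7}.
No simple path from any parent of N9 reaches N4 without revisiting N9, so there are no backdoor paths.

0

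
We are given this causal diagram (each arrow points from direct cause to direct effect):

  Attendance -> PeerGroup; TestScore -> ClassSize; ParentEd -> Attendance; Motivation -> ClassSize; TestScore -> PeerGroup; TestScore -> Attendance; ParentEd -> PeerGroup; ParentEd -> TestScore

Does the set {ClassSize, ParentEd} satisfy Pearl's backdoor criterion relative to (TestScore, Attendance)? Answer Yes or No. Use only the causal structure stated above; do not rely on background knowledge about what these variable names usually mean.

Backdoor paths from TestScore to Attendance (paths whose first edge points into TestScore):
  P1: TestScore <- ParentEd -> Attendance
  P2: TestScore <- ParentEd -> PeerGroup <- Attendance
Condition 1 (no descendant of TestScore in the set): FAILS — ClassSize is a descendant of TestScore.
Condition 2 (every backdoor path blocked by {ClassSize, ParentEd}):
  P1: blocked at fork node ParentEd ∈ conditioning set.
  P2: blocked at fork node ParentEd ∈ conditioning set.
{ClassSize, ParentEd} does not satisfy the backdoor criterion.

No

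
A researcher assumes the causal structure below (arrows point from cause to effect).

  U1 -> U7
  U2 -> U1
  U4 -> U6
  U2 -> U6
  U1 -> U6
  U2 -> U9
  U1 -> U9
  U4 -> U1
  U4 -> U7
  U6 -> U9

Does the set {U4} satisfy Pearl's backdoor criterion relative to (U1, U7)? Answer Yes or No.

Backdoor paths from U1 to U7 (paths whose first edge points into U1):
  P1: U1 <- U4 -> U7
  P2: U1 <- U2 -> U6 <- U4 -> U7
  P3: U1 <- U2 -> U9 <- U6 <- U4 -> U7
Condition 1 (no descendant of U1 in the set): holds — descendants of U1 are {U6, U7, U9}; none are in {U4}.
Condition 2 (every backdoor path blocked by {U4}):
  P1: blocked at fork node U4 ∈ conditioning set.
  P2: blocked at collider U6 (neither it nor any descendant is in the conditioning set).
  P3: blocked at collider U9 (neither it nor any descendant is in the conditioning set).
{U4} satisfies the backdoor criterion.

Yes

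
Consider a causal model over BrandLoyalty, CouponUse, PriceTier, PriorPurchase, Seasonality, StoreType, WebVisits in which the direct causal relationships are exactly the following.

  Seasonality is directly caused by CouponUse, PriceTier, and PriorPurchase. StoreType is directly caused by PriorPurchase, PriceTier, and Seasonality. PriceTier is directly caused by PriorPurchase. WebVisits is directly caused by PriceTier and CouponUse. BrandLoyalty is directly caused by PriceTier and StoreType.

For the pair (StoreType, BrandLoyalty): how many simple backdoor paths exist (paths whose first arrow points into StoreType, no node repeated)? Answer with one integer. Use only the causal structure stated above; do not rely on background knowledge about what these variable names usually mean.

A backdoor path from StoreType to BrandLoyalty is any simple undirected path whose first edge points into StoreType (i.e. leaves StoreType via a parent).
Parents of StoreType: {PriceTier, PriorPurchase, Seasonality}.
Enumerating:
  P1: StoreType <- PriorPurchase -> PriceTier -> BrandLoyalty
  P2: StoreType <- PriorPurchase -> Seasonality <- CouponUse -> WebVisits <- PriceTier -> BrandLoyalty
  P3: StoreType <- PriorPurchase -> Seasonality <- PriceTier -> BrandLoyalty
  P4: StoreType <- PriceTier -> BrandLoyalty
  P5: StoreType <- Seasonality <- CouponUse -> WebVisits <- PriceTier -> BrandLoyalty
  P6: StoreType <- Seasonality <- PriorPurchase -> PriceTier -> BrandLoyalty
  P7: StoreType <- Seasonality <- PriceTier -> BrandLoyalty
That exhausts the simple backdoor paths. Count: 7.

7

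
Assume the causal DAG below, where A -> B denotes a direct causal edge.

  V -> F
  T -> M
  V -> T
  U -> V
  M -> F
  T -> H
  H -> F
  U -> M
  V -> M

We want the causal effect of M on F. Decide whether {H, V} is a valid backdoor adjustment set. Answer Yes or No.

Yes

Backdoor paths from M to F (paths whose first edge points into M):
  P1: M <- U -> V -> T -> H -> F
  P2: M <- U -> V -> F
  P3: M <- V -> T -> H -> F
  P4: M <- V -> F
  P5: M <- T <- V -> F
  P6: M <- T -> H -> F
Condition 1 (no descendant of M in the set): holds — descendants of M are {F}; none are in {H, V}.
Condition 2 (every backdoor path blocked by {H, V}):
  P1: blocked at chain node V ∈ conditioning set.
  P2: blocked at chain node V ∈ conditioning set.
  P3: blocked at fork node V ∈ conditioning set.
  P4: blocked at fork node V ∈ conditioning set.
  P5: blocked at fork node V ∈ conditioning set.
  P6: blocked at chain node H ∈ conditioning set.
{H, V} satisfies the backdoor criterion.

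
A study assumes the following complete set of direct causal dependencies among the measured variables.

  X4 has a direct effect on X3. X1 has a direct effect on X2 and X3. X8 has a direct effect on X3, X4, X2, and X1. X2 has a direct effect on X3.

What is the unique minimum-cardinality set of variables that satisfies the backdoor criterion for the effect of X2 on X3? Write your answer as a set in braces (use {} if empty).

{X1, X8}

Variables eligible for adjustment (non-descendants of X2, excluding X2 and X3): {X1, X4, X8}.
Backdoor paths from X2 to X3:
  P1: X2 <- X8 -> X1 -> X3
  P2: X2 <- X8 -> X4 -> X3
  P3: X2 <- X8 -> X3
  P4: X2 <- X1 <- X8 -> X4 -> X3
  P5: X2 <- X1 <- X8 -> X3
  P6: X2 <- X1 -> X3
The empty set is not sufficient: P1 (X2 <- X8 -> X1 -> X3) has no collider blocking it and no conditioned non-collider, so it is open.
Try {X1, X8}:
  P1: blocked at fork node X8 ∈ conditioning set.
  P2: blocked at fork node X8 ∈ conditioning set.
  P3: blocked at fork node X8 ∈ conditioning set.
  P4: blocked at chain node X1 ∈ conditioning set.
  P5: blocked at chain node X1 ∈ conditioning set.
  P6: blocked at fork node X1 ∈ conditioning set.
{X1, X8} contains no descendant of X2 and blocks every backdoor path.
Every element of {X1, X8} is needed (dropping X1 leaves P6 open; dropping X8 leaves P2 open), so no proper subset is valid.
Among all size-2 subsets of the eligible variables, only {X1, X8} blocks every backdoor path, so it is the unique smallest valid adjustment set.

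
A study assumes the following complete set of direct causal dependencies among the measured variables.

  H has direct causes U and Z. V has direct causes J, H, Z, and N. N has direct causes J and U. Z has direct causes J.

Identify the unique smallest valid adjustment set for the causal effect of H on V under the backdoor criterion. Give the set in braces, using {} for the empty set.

Variables eligible for adjustment (non-descendants of H, excluding H and V): {J, N, U, Z}.
Backdoor paths from H to V:
  P1: H <- Z <- J -> N -> V
  P2: H <- Z <- J -> V
  P3: H <- Z -> V
  P4: H <- U -> N <- J -> Z -> V
  P5: H <- U -> N <- J -> V
  P6: H <- U -> N -> V
The empty set is not sufficient: P1 (H <- Z <- J -> N -> V) has no collider blocking it and no conditioned non-collider, so it is open.
Try {U, Z}:
  P1: blocked at chain node Z ∈ conditioning set.
  P2: blocked at chain node Z ∈ conditioning set.
  P3: blocked at fork node Z ∈ conditioning set.
  P4: blocked at fork node U ∈ conditioning set.
  P5: blocked at fork node U ∈ conditioning set.
  P6: blocked at fork node U ∈ conditioning set.
{U, Z} contains no descendant of H and blocks every backdoor path.
Every element of {U, Z} is needed (dropping U leaves P6 open; dropping Z leaves P1 open), so no proper subset is valid.
Among all size-2 subsets of the eligible variables, only {U, Z} blocks every backdoor path, so it is the unique smallest valid adjustment set.

{U, Z}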